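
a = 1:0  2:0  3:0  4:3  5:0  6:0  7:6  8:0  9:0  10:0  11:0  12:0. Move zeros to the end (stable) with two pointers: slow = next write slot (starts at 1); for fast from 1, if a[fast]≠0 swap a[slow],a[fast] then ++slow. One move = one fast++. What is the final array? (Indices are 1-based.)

slow=1 fast=1: a[fast]=0, fast++
slow=1 fast=2: a[fast]=0, fast++
slow=1 fast=3: a[fast]=0, fast++
slow=1 fast=4: a[fast]=3≠0 swap→a[1]=3, slow++,fast++
slow=2 fast=5: a[fast]=0, fast++
slow=2 fast=6: a[fast]=0, fast++
slow=2 fast=7: a[fast]=6≠0 swap→a[2]=6, slow++,fast++
slow=3 fast=8: a[fast]=0, fast++
slow=3 fast=9: a[fast]=0, fast++
slow=3 fast=10: a[fast]=0, fast++
slow=3 fast=11: a[fast]=0, fast++
slow=3 fast=12: a[fast]=0, fast++

[3, 6, 0, 0, 0, 0, 0, 0, 0, 0, 0, 0]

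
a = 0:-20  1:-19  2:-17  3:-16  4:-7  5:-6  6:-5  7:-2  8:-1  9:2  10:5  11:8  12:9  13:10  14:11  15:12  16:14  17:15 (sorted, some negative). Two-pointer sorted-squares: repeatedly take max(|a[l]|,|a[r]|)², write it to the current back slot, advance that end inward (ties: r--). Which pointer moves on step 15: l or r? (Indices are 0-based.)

l

l=0 r=17: |-20|>|15| out[17]=400, l++
l=1 r=17: |-19|>|15| out[16]=361, l++
l=2 r=17: |-17|>|15| out[15]=289, l++
l=3 r=17: |-16|>|15| out[14]=256, l++
l=4 r=17: |-7|<=|15| out[13]=225, r--
l=4 r=16: |-7|<=|14| out[12]=196, r--
l=4 r=15: |-7|<=|12| out[11]=144, r--
l=4 r=14: |-7|<=|11| out[10]=121, r--
l=4 r=13: |-7|<=|10| out[9]=100, r--
l=4 r=12: |-7|<=|9| out[8]=81, r--
l=4 r=11: |-7|<=|8| out[7]=64, r--
l=4 r=10: |-7|>|5| out[6]=49, l++
l=5 r=10: |-6|>|5| out[5]=36, l++
l=6 r=10: |-5|<=|5| out[4]=25, r--
l=6 r=9: |-5|>|2| out[3]=25, l++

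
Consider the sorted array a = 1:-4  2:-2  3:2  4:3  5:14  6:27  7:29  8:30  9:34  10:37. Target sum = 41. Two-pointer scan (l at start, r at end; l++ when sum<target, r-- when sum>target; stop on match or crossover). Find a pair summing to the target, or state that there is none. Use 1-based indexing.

[1,10] -4+37=33 <41 → l++
[2,10] -2+37=35 <41 → l++
[3,10] 2+37=39 <41 → l++
[4,10] 3+37=40 <41 → l++
[5,10] 14+37=51 >41 → r--
[5,9] 14+34=48 >41 → r--
[5,8] 14+30=44 >41 → r--
[5,7] 14+29=43 >41 → r--
[5,6] 14+27=41 → found

(14, 27)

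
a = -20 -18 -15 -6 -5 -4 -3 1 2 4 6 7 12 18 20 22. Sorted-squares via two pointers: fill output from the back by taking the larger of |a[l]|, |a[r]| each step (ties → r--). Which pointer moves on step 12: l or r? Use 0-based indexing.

r

[0,15] |-20|<=|22| out[15]=484 → r--
[0,14] |-20|<=|20| out[14]=400 → r--
[0,13] |-20|>|18| out[13]=400 → l++
[1,13] |-18|<=|18| out[12]=324 → r--
[1,12] |-18|>|12| out[11]=324 → l++
[2,12] |-15|>|12| out[10]=225 → l++
[3,12] |-6|<=|12| out[9]=144 → r--
[3,11] |-6|<=|7| out[8]=49 → r--
[3,10] |-6|<=|6| out[7]=36 → r--
[3,9] |-6|>|4| out[6]=36 → l++
[4,9] |-5|>|4| out[5]=25 → l++
[5,9] |-4|<=|4| out[4]=16 → r--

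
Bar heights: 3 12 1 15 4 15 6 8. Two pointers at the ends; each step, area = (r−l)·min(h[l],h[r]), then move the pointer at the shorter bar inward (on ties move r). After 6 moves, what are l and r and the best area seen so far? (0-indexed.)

l=0 r=7: min(3,8)*7=21 best=21 *, l++
l=1 r=7: min(12,8)*6=48 best=48 *, r--
l=1 r=6: min(12,6)*5=30 best=48, r--
l=1 r=5: min(12,15)*4=48 best=48, l++
l=2 r=5: min(1,15)*3=3 best=48, l++
l=3 r=5: min(15,15)*2=30 best=48, r--

l=3, r=4, best area=48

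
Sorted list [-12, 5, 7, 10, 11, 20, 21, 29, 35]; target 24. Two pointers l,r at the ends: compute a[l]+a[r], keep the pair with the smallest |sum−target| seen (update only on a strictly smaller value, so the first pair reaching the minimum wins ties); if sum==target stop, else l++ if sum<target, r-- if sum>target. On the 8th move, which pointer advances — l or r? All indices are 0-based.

[0,8] -12+35=23 d=1 * → l++
[1,8] 5+35=40 d=16 → r--
[1,7] 5+29=34 d=10 → r--
[1,6] 5+21=26 d=2 → r--
[1,5] 5+20=25 d=1 → r--
[1,4] 5+11=16 d=8 → l++
[2,4] 7+11=18 d=6 → l++
[3,4] 10+11=21 d=3 → l++

l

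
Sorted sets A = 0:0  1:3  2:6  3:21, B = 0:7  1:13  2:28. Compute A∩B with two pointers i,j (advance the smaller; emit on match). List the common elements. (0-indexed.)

i=0 j=0: 0<7, i++
i=1 j=0: 3<7, i++
i=2 j=0: 6<7, i++
i=3 j=0: 21>7, j++
i=3 j=1: 21>13, j++
i=3 j=2: 21<28, i++

intersection = []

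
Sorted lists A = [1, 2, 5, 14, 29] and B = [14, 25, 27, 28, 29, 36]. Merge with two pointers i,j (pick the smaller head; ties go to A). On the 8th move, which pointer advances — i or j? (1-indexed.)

j

[i=1,j=1] A[i]=1<=B[j]=14 take 1 → i++
[i=2,j=1] A[i]=2<=B[j]=14 take 2 → i++
[i=3,j=1] A[i]=5<=B[j]=14 take 5 → i++
[i=4,j=1] A[i]=14<=B[j]=14 take 14 → i++
[i=5,j=1] A[i]=29>B[j]=14 take 14 → j++
[i=5,j=2] A[i]=29>B[j]=25 take 25 → j++
[i=5,j=3] A[i]=29>B[j]=27 take 27 → j++
[i=5,j=4] A[i]=29>B[j]=28 take 28 → j++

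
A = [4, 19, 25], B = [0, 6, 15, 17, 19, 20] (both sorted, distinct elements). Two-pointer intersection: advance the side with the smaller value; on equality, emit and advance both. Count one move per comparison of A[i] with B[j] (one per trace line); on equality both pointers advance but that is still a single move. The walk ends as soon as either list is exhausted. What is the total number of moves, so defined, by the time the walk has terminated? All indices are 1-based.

[i=1,j=1] 4>0 → j++
[i=1,j=2] 4<6 → i++
[i=2,j=2] 19>6 → j++
[i=2,j=3] 19>15 → j++
[i=2,j=4] 19>17 → j++
[i=2,j=5] 19==19 emit → i++,j++
[i=3,j=6] 25>20 → j++

7 moves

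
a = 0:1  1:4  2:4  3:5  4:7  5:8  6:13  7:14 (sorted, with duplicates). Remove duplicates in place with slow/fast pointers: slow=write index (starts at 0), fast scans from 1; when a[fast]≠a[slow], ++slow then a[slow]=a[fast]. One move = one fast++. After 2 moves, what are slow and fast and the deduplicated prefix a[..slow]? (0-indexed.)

(s=0,f=1) a[fast]=4≠a[slow]=1 write a[1]=4 → slow++,fast++
(s=1,f=2) a[fast]=4=a[slow] dup → fast++

slow=1, fast=3, prefix=[1, 4]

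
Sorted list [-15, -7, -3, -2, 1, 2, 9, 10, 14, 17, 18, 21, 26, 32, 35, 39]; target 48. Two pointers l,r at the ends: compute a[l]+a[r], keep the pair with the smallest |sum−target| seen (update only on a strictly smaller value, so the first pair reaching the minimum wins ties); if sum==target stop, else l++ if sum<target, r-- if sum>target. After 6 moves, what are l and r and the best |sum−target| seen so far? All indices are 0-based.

[0,15] -15+39=24 d=24 * → l++
[1,15] -7+39=32 d=16 * → l++
[2,15] -3+39=36 d=12 * → l++
[3,15] -2+39=37 d=11 * → l++
[4,15] 1+39=40 d=8 * → l++
[5,15] 2+39=41 d=7 * → l++

l=6, r=15, best |Δ|=7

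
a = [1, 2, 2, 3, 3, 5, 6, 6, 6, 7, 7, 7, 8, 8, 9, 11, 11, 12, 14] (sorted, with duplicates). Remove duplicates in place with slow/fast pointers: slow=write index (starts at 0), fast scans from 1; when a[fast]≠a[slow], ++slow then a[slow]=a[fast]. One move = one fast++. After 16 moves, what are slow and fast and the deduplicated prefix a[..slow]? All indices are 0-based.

slow=8, fast=17, prefix=[1, 2, 3, 5, 6, 7, 8, 9, 11]

(s=0,f=1) a[fast]=2≠a[slow]=1 write a[1]=2 → slow++,fast++
(s=1,f=2) a[fast]=2=a[slow] dup → fast++
(s=1,f=3) a[fast]=3≠a[slow]=2 write a[2]=3 → slow++,fast++
(s=2,f=4) a[fast]=3=a[slow] dup → fast++
(s=2,f=5) a[fast]=5≠a[slow]=3 write a[3]=5 → slow++,fast++
(s=3,f=6) a[fast]=6≠a[slow]=5 write a[4]=6 → slow++,fast++
(s=4,f=7) a[fast]=6=a[slow] dup → fast++
(s=4,f=8) a[fast]=6=a[slow] dup → fast++
(s=4,f=9) a[fast]=7≠a[slow]=6 write a[5]=7 → slow++,fast++
(s=5,f=10) a[fast]=7=a[slow] dup → fast++
(s=5,f=11) a[fast]=7=a[slow] dup → fast++
(s=5,f=12) a[fast]=8≠a[slow]=7 write a[6]=8 → slow++,fast++
(s=6,f=13) a[fast]=8=a[slow] dup → fast++
(s=6,f=14) a[fast]=9≠a[slow]=8 write a[7]=9 → slow++,fast++
(s=7,f=15) a[fast]=11≠a[slow]=9 write a[8]=11 → slow++,fast++
(s=8,f=16) a[fast]=11=a[slow] dup → fast++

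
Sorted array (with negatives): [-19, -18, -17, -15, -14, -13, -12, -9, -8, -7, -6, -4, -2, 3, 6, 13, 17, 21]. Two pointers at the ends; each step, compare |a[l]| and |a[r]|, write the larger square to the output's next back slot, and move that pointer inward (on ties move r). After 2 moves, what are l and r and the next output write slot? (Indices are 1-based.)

l=1 r=18: |-19|<=|21| out[18]=441, r--
l=1 r=17: |-19|>|17| out[17]=361, l++

l=2, r=17, next write slot=16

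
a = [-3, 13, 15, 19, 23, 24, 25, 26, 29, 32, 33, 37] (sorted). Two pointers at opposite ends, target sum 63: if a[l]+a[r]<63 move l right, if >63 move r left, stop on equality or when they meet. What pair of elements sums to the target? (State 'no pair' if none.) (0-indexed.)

[0,11] -3+37=34 <63 → l++
[1,11] 13+37=50 <63 → l++
[2,11] 15+37=52 <63 → l++
[3,11] 19+37=56 <63 → l++
[4,11] 23+37=60 <63 → l++
[5,11] 24+37=61 <63 → l++
[6,11] 25+37=62 <63 → l++
[7,11] 26+37=63 → found

(26, 37)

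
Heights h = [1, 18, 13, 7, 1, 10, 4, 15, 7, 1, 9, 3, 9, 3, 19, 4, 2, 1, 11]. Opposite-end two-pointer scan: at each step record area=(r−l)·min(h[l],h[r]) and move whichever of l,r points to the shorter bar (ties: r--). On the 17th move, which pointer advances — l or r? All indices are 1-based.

l

l=1 r=19: min(1,11)*18=18 best=18 *, l++
l=2 r=19: min(18,11)*17=187 best=187 *, r--
l=2 r=18: min(18,1)*16=16 best=187, r--
l=2 r=17: min(18,2)*15=30 best=187, r--
l=2 r=16: min(18,4)*14=56 best=187, r--
l=2 r=15: min(18,19)*13=234 best=234 *, l++
l=3 r=15: min(13,19)*12=156 best=234, l++
l=4 r=15: min(7,19)*11=77 best=234, l++
l=5 r=15: min(1,19)*10=10 best=234, l++
l=6 r=15: min(10,19)*9=90 best=234, l++
l=7 r=15: min(4,19)*8=32 best=234, l++
l=8 r=15: min(15,19)*7=105 best=234, l++
l=9 r=15: min(7,19)*6=42 best=234, l++
l=10 r=15: min(1,19)*5=5 best=234, l++
l=11 r=15: min(9,19)*4=36 best=234, l++
l=12 r=15: min(3,19)*3=9 best=234, l++
l=13 r=15: min(9,19)*2=18 best=234, l++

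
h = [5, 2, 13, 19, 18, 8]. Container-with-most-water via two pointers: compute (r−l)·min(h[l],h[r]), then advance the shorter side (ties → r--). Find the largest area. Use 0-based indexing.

[0,5] min(5,8)*5=25 best=25 * → l++
[1,5] min(2,8)*4=8 best=25 → l++
[2,5] min(13,8)*3=24 best=25 → r--
[2,4] min(13,18)*2=26 best=26 * → l++
[3,4] min(19,18)*1=18 best=26 → r--

max area = 26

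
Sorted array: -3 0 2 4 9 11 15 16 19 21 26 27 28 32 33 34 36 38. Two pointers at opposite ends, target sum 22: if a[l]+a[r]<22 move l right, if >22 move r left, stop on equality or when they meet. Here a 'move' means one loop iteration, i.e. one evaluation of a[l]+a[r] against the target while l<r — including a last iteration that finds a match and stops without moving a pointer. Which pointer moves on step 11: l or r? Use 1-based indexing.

r

[1,18] -3+38=35 >22 → r--
[1,17] -3+36=33 >22 → r--
[1,16] -3+34=31 >22 → r--
[1,15] -3+33=30 >22 → r--
[1,14] -3+32=29 >22 → r--
[1,13] -3+28=25 >22 → r--
[1,12] -3+27=24 >22 → r--
[1,11] -3+26=23 >22 → r--
[1,10] -3+21=18 <22 → l++
[2,10] 0+21=21 <22 → l++
[3,10] 2+21=23 >22 → r--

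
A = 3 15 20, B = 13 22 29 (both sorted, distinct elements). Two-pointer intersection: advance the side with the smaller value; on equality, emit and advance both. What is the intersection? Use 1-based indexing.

[i=1,j=1] 3<13 → i++
[i=2,j=1] 15>13 → j++
[i=2,j=2] 15<22 → i++
[i=3,j=2] 20<22 → i++

intersection = []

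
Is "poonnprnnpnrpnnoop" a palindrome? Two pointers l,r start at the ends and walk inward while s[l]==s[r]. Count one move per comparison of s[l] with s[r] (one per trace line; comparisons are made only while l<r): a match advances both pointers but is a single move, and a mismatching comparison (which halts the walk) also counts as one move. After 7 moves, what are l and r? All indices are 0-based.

l=7, r=10

l=0 r=17: 'p'=='p', l++,r--
l=1 r=16: 'o'=='o', l++,r--
l=2 r=15: 'o'=='o', l++,r--
l=3 r=14: 'n'=='n', l++,r--
l=4 r=13: 'n'=='n', l++,r--
l=5 r=12: 'p'=='p', l++,r--
l=6 r=11: 'r'=='r', l++,r--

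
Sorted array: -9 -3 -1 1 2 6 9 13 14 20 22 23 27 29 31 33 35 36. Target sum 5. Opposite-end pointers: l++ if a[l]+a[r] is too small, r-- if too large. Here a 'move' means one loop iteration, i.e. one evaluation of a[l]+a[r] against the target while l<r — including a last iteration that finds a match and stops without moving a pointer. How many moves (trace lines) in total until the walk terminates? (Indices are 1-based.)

[1,18] -9+36=27 >5 → r--
[1,17] -9+35=26 >5 → r--
[1,16] -9+33=24 >5 → r--
[1,15] -9+31=22 >5 → r--
[1,14] -9+29=20 >5 → r--
[1,13] -9+27=18 >5 → r--
[1,12] -9+23=14 >5 → r--
[1,11] -9+22=13 >5 → r--
[1,10] -9+20=11 >5 → r--
[1,9] -9+14=5 → found

10 moves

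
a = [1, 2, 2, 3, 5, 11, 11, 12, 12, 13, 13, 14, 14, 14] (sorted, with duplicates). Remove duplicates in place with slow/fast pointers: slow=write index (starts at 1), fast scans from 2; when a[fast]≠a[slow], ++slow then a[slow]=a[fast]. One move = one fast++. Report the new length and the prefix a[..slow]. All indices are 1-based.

length 8; prefix = [1, 2, 3, 5, 11, 12, 13, 14]

slow=1 fast=2: a[fast]=2≠a[slow]=1 write a[2]=2, slow++,fast++
slow=2 fast=3: a[fast]=2=a[slow] dup, fast++
slow=2 fast=4: a[fast]=3≠a[slow]=2 write a[3]=3, slow++,fast++
slow=3 fast=5: a[fast]=5≠a[slow]=3 write a[4]=5, slow++,fast++
slow=4 fast=6: a[fast]=11≠a[slow]=5 write a[5]=11, slow++,fast++
slow=5 fast=7: a[fast]=11=a[slow] dup, fast++
slow=5 fast=8: a[fast]=12≠a[slow]=11 write a[6]=12, slow++,fast++
slow=6 fast=9: a[fast]=12=a[slow] dup, fast++
slow=6 fast=10: a[fast]=13≠a[slow]=12 write a[7]=13, slow++,fast++
slow=7 fast=11: a[fast]=13=a[slow] dup, fast++
slow=7 fast=12: a[fast]=14≠a[slow]=13 write a[8]=14, slow++,fast++
slow=8 fast=13: a[fast]=14=a[slow] dup, fast++
slow=8 fast=14: a[fast]=14=a[slow] dup, fast++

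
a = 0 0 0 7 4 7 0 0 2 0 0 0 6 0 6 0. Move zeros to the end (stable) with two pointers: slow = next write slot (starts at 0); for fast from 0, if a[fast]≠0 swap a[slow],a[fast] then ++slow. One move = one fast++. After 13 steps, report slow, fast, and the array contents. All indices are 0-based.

slow=5, fast=13, a=[7, 4, 7, 2, 6, 0, 0, 0, 0, 0, 0, 0, 0, 0, 6, 0]

(s=0,f=0) a[fast]=0 → fast++
(s=0,f=1) a[fast]=0 → fast++
(s=0,f=2) a[fast]=0 → fast++
(s=0,f=3) a[fast]=7≠0 swap→a[0]=7 → slow++,fast++
(s=1,f=4) a[fast]=4≠0 swap→a[1]=4 → slow++,fast++
(s=2,f=5) a[fast]=7≠0 swap→a[2]=7 → slow++,fast++
(s=3,f=6) a[fast]=0 → fast++
(s=3,f=7) a[fast]=0 → fast++
(s=3,f=8) a[fast]=2≠0 swap→a[3]=2 → slow++,fast++
(s=4,f=9) a[fast]=0 → fast++
(s=4,f=10) a[fast]=0 → fast++
(s=4,f=11) a[fast]=0 → fast++
(s=4,f=12) a[fast]=6≠0 swap→a[4]=6 → slow++,fast++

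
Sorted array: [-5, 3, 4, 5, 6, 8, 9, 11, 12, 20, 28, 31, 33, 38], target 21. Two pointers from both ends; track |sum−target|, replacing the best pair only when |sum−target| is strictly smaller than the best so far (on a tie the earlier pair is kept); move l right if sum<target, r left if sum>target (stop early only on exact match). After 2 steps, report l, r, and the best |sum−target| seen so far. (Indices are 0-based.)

l=0, r=11, best |Δ|=7

l=0 r=13: -5+38=33 d=12 *, r--
l=0 r=12: -5+33=28 d=7 *, r--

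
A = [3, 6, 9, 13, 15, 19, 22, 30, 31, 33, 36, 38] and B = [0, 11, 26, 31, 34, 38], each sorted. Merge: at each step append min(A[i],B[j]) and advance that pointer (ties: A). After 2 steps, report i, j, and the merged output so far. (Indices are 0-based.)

i=1, j=1, merged so far=[0, 3]

i=0 j=0: A[i]=3>B[j]=0 take 0, j++
i=0 j=1: A[i]=3<=B[j]=11 take 3, i++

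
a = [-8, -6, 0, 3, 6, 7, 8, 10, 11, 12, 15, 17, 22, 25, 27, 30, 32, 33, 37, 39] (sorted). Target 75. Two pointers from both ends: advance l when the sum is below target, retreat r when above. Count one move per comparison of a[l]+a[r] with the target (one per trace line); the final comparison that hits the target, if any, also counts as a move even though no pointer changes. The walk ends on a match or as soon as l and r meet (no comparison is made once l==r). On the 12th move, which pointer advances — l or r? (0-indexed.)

l=0 r=19: -8+39=31 <75, l++
l=1 r=19: -6+39=33 <75, l++
l=2 r=19: 0+39=39 <75, l++
l=3 r=19: 3+39=42 <75, l++
l=4 r=19: 6+39=45 <75, l++
l=5 r=19: 7+39=46 <75, l++
l=6 r=19: 8+39=47 <75, l++
l=7 r=19: 10+39=49 <75, l++
l=8 r=19: 11+39=50 <75, l++
l=9 r=19: 12+39=51 <75, l++
l=10 r=19: 15+39=54 <75, l++
l=11 r=19: 17+39=56 <75, l++

l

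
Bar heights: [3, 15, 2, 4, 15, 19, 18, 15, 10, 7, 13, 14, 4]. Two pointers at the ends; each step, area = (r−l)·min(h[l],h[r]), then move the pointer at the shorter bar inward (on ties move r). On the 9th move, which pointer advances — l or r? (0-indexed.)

[0,12] min(3,4)*12=36 best=36 * → l++
[1,12] min(15,4)*11=44 best=44 * → r--
[1,11] min(15,14)*10=140 best=140 * → r--
[1,10] min(15,13)*9=117 best=140 → r--
[1,9] min(15,7)*8=56 best=140 → r--
[1,8] min(15,10)*7=70 best=140 → r--
[1,7] min(15,15)*6=90 best=140 → r--
[1,6] min(15,18)*5=75 best=140 → l++
[2,6] min(2,18)*4=8 best=140 → l++

l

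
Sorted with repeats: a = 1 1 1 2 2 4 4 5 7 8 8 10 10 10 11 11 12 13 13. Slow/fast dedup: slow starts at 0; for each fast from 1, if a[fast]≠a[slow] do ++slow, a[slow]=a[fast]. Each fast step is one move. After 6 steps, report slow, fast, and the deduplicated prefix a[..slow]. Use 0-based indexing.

slow=0 fast=1: a[fast]=1=a[slow] dup, fast++
slow=0 fast=2: a[fast]=1=a[slow] dup, fast++
slow=0 fast=3: a[fast]=2≠a[slow]=1 write a[1]=2, slow++,fast++
slow=1 fast=4: a[fast]=2=a[slow] dup, fast++
slow=1 fast=5: a[fast]=4≠a[slow]=2 write a[2]=4, slow++,fast++
slow=2 fast=6: a[fast]=4=a[slow] dup, fast++

slow=2, fast=7, prefix=[1, 2, 4]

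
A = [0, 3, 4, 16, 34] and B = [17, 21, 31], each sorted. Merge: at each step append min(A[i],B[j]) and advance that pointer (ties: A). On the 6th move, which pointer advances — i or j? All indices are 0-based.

[i=0,j=0] A[i]=0<=B[j]=17 take 0 → i++
[i=1,j=0] A[i]=3<=B[j]=17 take 3 → i++
[i=2,j=0] A[i]=4<=B[j]=17 take 4 → i++
[i=3,j=0] A[i]=16<=B[j]=17 take 16 → i++
[i=4,j=0] A[i]=34>B[j]=17 take 17 → j++
[i=4,j=1] A[i]=34>B[j]=21 take 21 → j++

j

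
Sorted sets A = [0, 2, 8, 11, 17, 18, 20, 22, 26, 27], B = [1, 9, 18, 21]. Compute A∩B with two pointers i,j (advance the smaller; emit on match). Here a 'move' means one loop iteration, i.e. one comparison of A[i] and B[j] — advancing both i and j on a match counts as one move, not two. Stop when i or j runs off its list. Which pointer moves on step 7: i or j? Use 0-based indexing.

i

[i=0,j=0] 0<1 → i++
[i=1,j=0] 2>1 → j++
[i=1,j=1] 2<9 → i++
[i=2,j=1] 8<9 → i++
[i=3,j=1] 11>9 → j++
[i=3,j=2] 11<18 → i++
[i=4,j=2] 17<18 → i++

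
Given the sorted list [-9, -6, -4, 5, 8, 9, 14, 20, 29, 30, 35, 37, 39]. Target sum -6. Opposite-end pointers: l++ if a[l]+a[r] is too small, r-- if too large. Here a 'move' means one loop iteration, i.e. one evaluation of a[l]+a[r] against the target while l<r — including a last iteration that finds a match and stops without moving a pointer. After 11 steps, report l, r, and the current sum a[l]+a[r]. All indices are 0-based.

l=0 r=12: -9+39=30 >-6, r--
l=0 r=11: -9+37=28 >-6, r--
l=0 r=10: -9+35=26 >-6, r--
l=0 r=9: -9+30=21 >-6, r--
l=0 r=8: -9+29=20 >-6, r--
l=0 r=7: -9+20=11 >-6, r--
l=0 r=6: -9+14=5 >-6, r--
l=0 r=5: -9+9=0 >-6, r--
l=0 r=4: -9+8=-1 >-6, r--
l=0 r=3: -9+5=-4 >-6, r--
l=0 r=2: -9+-4=-13 <-6, l++

l=1, r=2, sum=-10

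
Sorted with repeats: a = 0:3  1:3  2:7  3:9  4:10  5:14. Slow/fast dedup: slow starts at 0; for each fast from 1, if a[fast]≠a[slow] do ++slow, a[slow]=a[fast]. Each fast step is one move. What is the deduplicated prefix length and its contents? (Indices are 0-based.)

slow=0 fast=1: a[fast]=3=a[slow] dup, fast++
slow=0 fast=2: a[fast]=7≠a[slow]=3 write a[1]=7, slow++,fast++
slow=1 fast=3: a[fast]=9≠a[slow]=7 write a[2]=9, slow++,fast++
slow=2 fast=4: a[fast]=10≠a[slow]=9 write a[3]=10, slow++,fast++
slow=3 fast=5: a[fast]=14≠a[slow]=10 write a[4]=14, slow++,fast++

length 5; prefix = [3, 7, 9, 10, 14]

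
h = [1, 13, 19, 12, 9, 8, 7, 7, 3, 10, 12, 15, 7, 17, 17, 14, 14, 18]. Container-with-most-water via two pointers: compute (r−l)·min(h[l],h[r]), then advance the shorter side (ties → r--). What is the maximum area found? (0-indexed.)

[0,17] min(1,18)*17=17 best=17 * → l++
[1,17] min(13,18)*16=208 best=208 * → l++
[2,17] min(19,18)*15=270 best=270 * → r--
[2,16] min(19,14)*14=196 best=270 → r--
[2,15] min(19,14)*13=182 best=270 → r--
[2,14] min(19,17)*12=204 best=270 → r--
[2,13] min(19,17)*11=187 best=270 → r--
[2,12] min(19,7)*10=70 best=270 → r--
[2,11] min(19,15)*9=135 best=270 → r--
[2,10] min(19,12)*8=96 best=270 → r--
[2,9] min(19,10)*7=70 best=270 → r--
[2,8] min(19,3)*6=18 best=270 → r--
[2,7] min(19,7)*5=35 best=270 → r--
[2,6] min(19,7)*4=28 best=270 → r--
[2,5] min(19,8)*3=24 best=270 → r--
[2,4] min(19,9)*2=18 best=270 → r--
[2,3] min(19,12)*1=12 best=270 → r--

max area = 270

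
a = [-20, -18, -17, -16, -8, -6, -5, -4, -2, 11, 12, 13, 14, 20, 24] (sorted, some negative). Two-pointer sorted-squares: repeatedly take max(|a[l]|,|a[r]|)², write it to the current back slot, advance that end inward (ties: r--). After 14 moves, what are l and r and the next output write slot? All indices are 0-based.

l=8, r=8, next write slot=0

l=0 r=14: |-20|<=|24| out[14]=576, r--
l=0 r=13: |-20|<=|20| out[13]=400, r--
l=0 r=12: |-20|>|14| out[12]=400, l++
l=1 r=12: |-18|>|14| out[11]=324, l++
l=2 r=12: |-17|>|14| out[10]=289, l++
l=3 r=12: |-16|>|14| out[9]=256, l++
l=4 r=12: |-8|<=|14| out[8]=196, r--
l=4 r=11: |-8|<=|13| out[7]=169, r--
l=4 r=10: |-8|<=|12| out[6]=144, r--
l=4 r=9: |-8|<=|11| out[5]=121, r--
l=4 r=8: |-8|>|-2| out[4]=64, l++
l=5 r=8: |-6|>|-2| out[3]=36, l++
l=6 r=8: |-5|>|-2| out[2]=25, l++
l=7 r=8: |-4|>|-2| out[1]=16, l++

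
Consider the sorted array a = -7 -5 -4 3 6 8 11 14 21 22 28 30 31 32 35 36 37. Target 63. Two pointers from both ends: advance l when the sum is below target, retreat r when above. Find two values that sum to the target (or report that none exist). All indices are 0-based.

l=0 r=16: -7+37=30 <63, l++
l=1 r=16: -5+37=32 <63, l++
l=2 r=16: -4+37=33 <63, l++
l=3 r=16: 3+37=40 <63, l++
l=4 r=16: 6+37=43 <63, l++
l=5 r=16: 8+37=45 <63, l++
l=6 r=16: 11+37=48 <63, l++
l=7 r=16: 14+37=51 <63, l++
l=8 r=16: 21+37=58 <63, l++
l=9 r=16: 22+37=59 <63, l++
l=10 r=16: 28+37=65 >63, r--
l=10 r=15: 28+36=64 >63, r--
l=10 r=14: 28+35=63, found

(28, 35)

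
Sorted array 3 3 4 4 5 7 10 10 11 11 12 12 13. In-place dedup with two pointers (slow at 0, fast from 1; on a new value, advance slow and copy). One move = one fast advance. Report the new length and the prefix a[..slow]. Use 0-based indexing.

length 8; prefix = [3, 4, 5, 7, 10, 11, 12, 13]

(s=0,f=1) a[fast]=3=a[slow] dup → fast++
(s=0,f=2) a[fast]=4≠a[slow]=3 write a[1]=4 → slow++,fast++
(s=1,f=3) a[fast]=4=a[slow] dup → fast++
(s=1,f=4) a[fast]=5≠a[slow]=4 write a[2]=5 → slow++,fast++
(s=2,f=5) a[fast]=7≠a[slow]=5 write a[3]=7 → slow++,fast++
(s=3,f=6) a[fast]=10≠a[slow]=7 write a[4]=10 → slow++,fast++
(s=4,f=7) a[fast]=10=a[slow] dup → fast++
(s=4,f=8) a[fast]=11≠a[slow]=10 write a[5]=11 → slow++,fast++
(s=5,f=9) a[fast]=11=a[slow] dup → fast++
(s=5,f=10) a[fast]=12≠a[slow]=11 write a[6]=12 → slow++,fast++
(s=6,f=11) a[fast]=12=a[slow] dup → fast++
(s=6,f=12) a[fast]=13≠a[slow]=12 write a[7]=13 → slow++,fast++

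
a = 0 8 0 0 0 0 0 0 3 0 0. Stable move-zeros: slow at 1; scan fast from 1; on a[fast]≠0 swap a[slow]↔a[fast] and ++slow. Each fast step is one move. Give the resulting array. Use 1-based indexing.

[8, 3, 0, 0, 0, 0, 0, 0, 0, 0, 0]

slow=1 fast=1: a[fast]=0, fast++
slow=1 fast=2: a[fast]=8≠0 swap→a[1]=8, slow++,fast++
slow=2 fast=3: a[fast]=0, fast++
slow=2 fast=4: a[fast]=0, fast++
slow=2 fast=5: a[fast]=0, fast++
slow=2 fast=6: a[fast]=0, fast++
slow=2 fast=7: a[fast]=0, fast++
slow=2 fast=8: a[fast]=0, fast++
slow=2 fast=9: a[fast]=3≠0 swap→a[2]=3, slow++,fast++
slow=3 fast=10: a[fast]=0, fast++
slow=3 fast=11: a[fast]=0, fast++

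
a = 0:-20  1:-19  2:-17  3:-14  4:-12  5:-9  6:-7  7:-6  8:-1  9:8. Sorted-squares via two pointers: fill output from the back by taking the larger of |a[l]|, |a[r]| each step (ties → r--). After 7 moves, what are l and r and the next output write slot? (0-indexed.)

l=0 r=9: |-20|>|8| out[9]=400, l++
l=1 r=9: |-19|>|8| out[8]=361, l++
l=2 r=9: |-17|>|8| out[7]=289, l++
l=3 r=9: |-14|>|8| out[6]=196, l++
l=4 r=9: |-12|>|8| out[5]=144, l++
l=5 r=9: |-9|>|8| out[4]=81, l++
l=6 r=9: |-7|<=|8| out[3]=64, r--

l=6, r=8, next write slot=2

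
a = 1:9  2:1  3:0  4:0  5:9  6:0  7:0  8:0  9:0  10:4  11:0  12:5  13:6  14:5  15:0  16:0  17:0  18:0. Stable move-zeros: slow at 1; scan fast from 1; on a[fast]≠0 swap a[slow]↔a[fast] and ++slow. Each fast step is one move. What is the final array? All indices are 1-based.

[9, 1, 9, 4, 5, 6, 5, 0, 0, 0, 0, 0, 0, 0, 0, 0, 0, 0]

(s=1,f=1) a[fast]=9≠0 swap→a[1]=9 → slow++,fast++
(s=2,f=2) a[fast]=1≠0 swap→a[2]=1 → slow++,fast++
(s=3,f=3) a[fast]=0 → fast++
(s=3,f=4) a[fast]=0 → fast++
(s=3,f=5) a[fast]=9≠0 swap→a[3]=9 → slow++,fast++
(s=4,f=6) a[fast]=0 → fast++
(s=4,f=7) a[fast]=0 → fast++
(s=4,f=8) a[fast]=0 → fast++
(s=4,f=9) a[fast]=0 → fast++
(s=4,f=10) a[fast]=4≠0 swap→a[4]=4 → slow++,fast++
(s=5,f=11) a[fast]=0 → fast++
(s=5,f=12) a[fast]=5≠0 swap→a[5]=5 → slow++,fast++
(s=6,f=13) a[fast]=6≠0 swap→a[6]=6 → slow++,fast++
(s=7,f=14) a[fast]=5≠0 swap→a[7]=5 → slow++,fast++
(s=8,f=15) a[fast]=0 → fast++
(s=8,f=16) a[fast]=0 → fast++
(s=8,f=17) a[fast]=0 → fast++
(s=8,f=18) a[fast]=0 → fast++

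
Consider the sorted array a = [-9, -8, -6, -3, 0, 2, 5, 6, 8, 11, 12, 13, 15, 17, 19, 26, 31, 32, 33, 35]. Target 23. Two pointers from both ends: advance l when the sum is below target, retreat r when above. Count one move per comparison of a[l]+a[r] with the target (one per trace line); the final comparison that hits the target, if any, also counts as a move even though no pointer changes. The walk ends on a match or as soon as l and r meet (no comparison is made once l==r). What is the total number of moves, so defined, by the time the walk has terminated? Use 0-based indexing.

3 moves

l=0 r=19: -9+35=26 >23, r--
l=0 r=18: -9+33=24 >23, r--
l=0 r=17: -9+32=23, found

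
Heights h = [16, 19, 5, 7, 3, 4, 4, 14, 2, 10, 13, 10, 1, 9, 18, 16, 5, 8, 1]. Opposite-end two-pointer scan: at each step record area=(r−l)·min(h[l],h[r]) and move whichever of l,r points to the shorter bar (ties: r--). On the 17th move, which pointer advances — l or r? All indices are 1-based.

[1,19] min(16,1)*18=18 best=18 * → r--
[1,18] min(16,8)*17=136 best=136 * → r--
[1,17] min(16,5)*16=80 best=136 → r--
[1,16] min(16,16)*15=240 best=240 * → r--
[1,15] min(16,18)*14=224 best=240 → l++
[2,15] min(19,18)*13=234 best=240 → r--
[2,14] min(19,9)*12=108 best=240 → r--
[2,13] min(19,1)*11=11 best=240 → r--
[2,12] min(19,10)*10=100 best=240 → r--
[2,11] min(19,13)*9=117 best=240 → r--
[2,10] min(19,10)*8=80 best=240 → r--
[2,9] min(19,2)*7=14 best=240 → r--
[2,8] min(19,14)*6=84 best=240 → r--
[2,7] min(19,4)*5=20 best=240 → r--
[2,6] min(19,4)*4=16 best=240 → r--
[2,5] min(19,3)*3=9 best=240 → r--
[2,4] min(19,7)*2=14 best=240 → r--

r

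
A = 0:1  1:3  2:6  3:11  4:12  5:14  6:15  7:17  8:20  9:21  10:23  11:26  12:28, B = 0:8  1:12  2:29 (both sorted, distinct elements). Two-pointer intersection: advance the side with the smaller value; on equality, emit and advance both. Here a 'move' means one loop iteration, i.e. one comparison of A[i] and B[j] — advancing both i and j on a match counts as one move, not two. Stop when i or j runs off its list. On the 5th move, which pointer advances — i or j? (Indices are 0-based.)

i=0 j=0: 1<8, i++
i=1 j=0: 3<8, i++
i=2 j=0: 6<8, i++
i=3 j=0: 11>8, j++
i=3 j=1: 11<12, i++

i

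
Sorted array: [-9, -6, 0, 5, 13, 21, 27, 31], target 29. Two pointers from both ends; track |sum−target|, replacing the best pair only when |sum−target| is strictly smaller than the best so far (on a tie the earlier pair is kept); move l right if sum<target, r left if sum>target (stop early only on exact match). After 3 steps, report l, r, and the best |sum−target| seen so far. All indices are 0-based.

[0,7] -9+31=22 d=7 * → l++
[1,7] -6+31=25 d=4 * → l++
[2,7] 0+31=31 d=2 * → r--

l=2, r=6, best |Δ|=2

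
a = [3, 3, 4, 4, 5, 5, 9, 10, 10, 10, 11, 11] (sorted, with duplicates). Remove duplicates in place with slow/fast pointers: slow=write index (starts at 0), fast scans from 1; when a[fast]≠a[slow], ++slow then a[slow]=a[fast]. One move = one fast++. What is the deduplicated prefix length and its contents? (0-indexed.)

slow=0 fast=1: a[fast]=3=a[slow] dup, fast++
slow=0 fast=2: a[fast]=4≠a[slow]=3 write a[1]=4, slow++,fast++
slow=1 fast=3: a[fast]=4=a[slow] dup, fast++
slow=1 fast=4: a[fast]=5≠a[slow]=4 write a[2]=5, slow++,fast++
slow=2 fast=5: a[fast]=5=a[slow] dup, fast++
slow=2 fast=6: a[fast]=9≠a[slow]=5 write a[3]=9, slow++,fast++
slow=3 fast=7: a[fast]=10≠a[slow]=9 write a[4]=10, slow++,fast++
slow=4 fast=8: a[fast]=10=a[slow] dup, fast++
slow=4 fast=9: a[fast]=10=a[slow] dup, fast++
slow=4 fast=10: a[fast]=11≠a[slow]=10 write a[5]=11, slow++,fast++
slow=5 fast=11: a[fast]=11=a[slow] dup, fast++

length 6; prefix = [3, 4, 5, 9, 10, 11]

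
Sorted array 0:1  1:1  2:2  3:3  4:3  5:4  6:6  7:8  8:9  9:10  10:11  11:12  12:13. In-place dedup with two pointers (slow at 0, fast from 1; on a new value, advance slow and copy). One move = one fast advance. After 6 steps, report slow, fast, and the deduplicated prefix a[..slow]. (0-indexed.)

(s=0,f=1) a[fast]=1=a[slow] dup → fast++
(s=0,f=2) a[fast]=2≠a[slow]=1 write a[1]=2 → slow++,fast++
(s=1,f=3) a[fast]=3≠a[slow]=2 write a[2]=3 → slow++,fast++
(s=2,f=4) a[fast]=3=a[slow] dup → fast++
(s=2,f=5) a[fast]=4≠a[slow]=3 write a[3]=4 → slow++,fast++
(s=3,f=6) a[fast]=6≠a[slow]=4 write a[4]=6 → slow++,fast++

slow=4, fast=7, prefix=[1, 2, 3, 4, 6]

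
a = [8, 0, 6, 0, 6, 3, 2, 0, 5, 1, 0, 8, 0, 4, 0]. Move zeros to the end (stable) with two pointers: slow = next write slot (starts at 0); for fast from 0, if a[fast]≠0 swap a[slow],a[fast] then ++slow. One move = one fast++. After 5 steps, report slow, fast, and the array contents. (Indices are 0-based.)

(s=0,f=0) a[fast]=8≠0 swap→a[0]=8 → slow++,fast++
(s=1,f=1) a[fast]=0 → fast++
(s=1,f=2) a[fast]=6≠0 swap→a[1]=6 → slow++,fast++
(s=2,f=3) a[fast]=0 → fast++
(s=2,f=4) a[fast]=6≠0 swap→a[2]=6 → slow++,fast++

slow=3, fast=5, a=[8, 6, 6, 0, 0, 3, 2, 0, 5, 1, 0, 8, 0, 4, 0]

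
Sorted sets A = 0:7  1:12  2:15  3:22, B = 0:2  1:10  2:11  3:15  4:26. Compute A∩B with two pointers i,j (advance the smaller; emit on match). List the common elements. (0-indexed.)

[i=0,j=0] 7>2 → j++
[i=0,j=1] 7<10 → i++
[i=1,j=1] 12>10 → j++
[i=1,j=2] 12>11 → j++
[i=1,j=3] 12<15 → i++
[i=2,j=3] 15==15 emit → i++,j++
[i=3,j=4] 22<26 → i++

intersection = [15]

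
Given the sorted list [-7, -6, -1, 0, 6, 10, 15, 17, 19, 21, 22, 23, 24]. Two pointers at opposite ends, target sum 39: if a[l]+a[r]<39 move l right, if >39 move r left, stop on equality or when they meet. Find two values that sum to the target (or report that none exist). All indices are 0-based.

(15, 24)

l=0 r=12: -7+24=17 <39, l++
l=1 r=12: -6+24=18 <39, l++
l=2 r=12: -1+24=23 <39, l++
l=3 r=12: 0+24=24 <39, l++
l=4 r=12: 6+24=30 <39, l++
l=5 r=12: 10+24=34 <39, l++
l=6 r=12: 15+24=39, found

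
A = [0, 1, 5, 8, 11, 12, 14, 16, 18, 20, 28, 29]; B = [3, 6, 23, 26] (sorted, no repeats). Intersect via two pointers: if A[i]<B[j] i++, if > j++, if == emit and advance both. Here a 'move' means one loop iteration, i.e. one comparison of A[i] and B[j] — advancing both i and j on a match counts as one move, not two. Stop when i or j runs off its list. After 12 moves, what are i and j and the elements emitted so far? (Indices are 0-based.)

i=0 j=0: 0<3, i++
i=1 j=0: 1<3, i++
i=2 j=0: 5>3, j++
i=2 j=1: 5<6, i++
i=3 j=1: 8>6, j++
i=3 j=2: 8<23, i++
i=4 j=2: 11<23, i++
i=5 j=2: 12<23, i++
i=6 j=2: 14<23, i++
i=7 j=2: 16<23, i++
i=8 j=2: 18<23, i++
i=9 j=2: 20<23, i++

i=10, j=2, emitted=[]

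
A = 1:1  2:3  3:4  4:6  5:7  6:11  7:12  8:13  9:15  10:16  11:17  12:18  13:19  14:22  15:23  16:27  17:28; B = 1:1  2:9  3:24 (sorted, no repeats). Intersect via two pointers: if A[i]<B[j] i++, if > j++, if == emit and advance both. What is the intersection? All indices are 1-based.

intersection = [1]

i=1 j=1: 1==1 emit, i++,j++
i=2 j=2: 3<9, i++
i=3 j=2: 4<9, i++
i=4 j=2: 6<9, i++
i=5 j=2: 7<9, i++
i=6 j=2: 11>9, j++
i=6 j=3: 11<24, i++
i=7 j=3: 12<24, i++
i=8 j=3: 13<24, i++
i=9 j=3: 15<24, i++
i=10 j=3: 16<24, i++
i=11 j=3: 17<24, i++
i=12 j=3: 18<24, i++
i=13 j=3: 19<24, i++
i=14 j=3: 22<24, i++
i=15 j=3: 23<24, i++
i=16 j=3: 27>24, j++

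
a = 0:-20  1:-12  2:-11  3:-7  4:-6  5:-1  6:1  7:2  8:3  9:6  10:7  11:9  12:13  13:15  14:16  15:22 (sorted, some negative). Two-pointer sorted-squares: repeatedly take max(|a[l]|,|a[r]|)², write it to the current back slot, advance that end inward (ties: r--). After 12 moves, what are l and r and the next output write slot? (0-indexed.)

[0,15] |-20|<=|22| out[15]=484 → r--
[0,14] |-20|>|16| out[14]=400 → l++
[1,14] |-12|<=|16| out[13]=256 → r--
[1,13] |-12|<=|15| out[12]=225 → r--
[1,12] |-12|<=|13| out[11]=169 → r--
[1,11] |-12|>|9| out[10]=144 → l++
[2,11] |-11|>|9| out[9]=121 → l++
[3,11] |-7|<=|9| out[8]=81 → r--
[3,10] |-7|<=|7| out[7]=49 → r--
[3,9] |-7|>|6| out[6]=49 → l++
[4,9] |-6|<=|6| out[5]=36 → r--
[4,8] |-6|>|3| out[4]=36 → l++

l=5, r=8, next write slot=3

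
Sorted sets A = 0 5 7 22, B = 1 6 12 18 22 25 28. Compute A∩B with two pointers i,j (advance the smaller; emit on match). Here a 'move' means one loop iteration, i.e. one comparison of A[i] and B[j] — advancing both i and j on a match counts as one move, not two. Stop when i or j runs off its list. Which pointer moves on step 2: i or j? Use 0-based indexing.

j

[i=0,j=0] 0<1 → i++
[i=1,j=0] 5>1 → j++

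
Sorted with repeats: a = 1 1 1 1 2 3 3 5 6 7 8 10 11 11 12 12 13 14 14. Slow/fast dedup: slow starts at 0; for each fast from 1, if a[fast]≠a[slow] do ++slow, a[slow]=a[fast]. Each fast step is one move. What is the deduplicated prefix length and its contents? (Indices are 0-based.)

length 12; prefix = [1, 2, 3, 5, 6, 7, 8, 10, 11, 12, 13, 14]

slow=0 fast=1: a[fast]=1=a[slow] dup, fast++
slow=0 fast=2: a[fast]=1=a[slow] dup, fast++
slow=0 fast=3: a[fast]=1=a[slow] dup, fast++
slow=0 fast=4: a[fast]=2≠a[slow]=1 write a[1]=2, slow++,fast++
slow=1 fast=5: a[fast]=3≠a[slow]=2 write a[2]=3, slow++,fast++
slow=2 fast=6: a[fast]=3=a[slow] dup, fast++
slow=2 fast=7: a[fast]=5≠a[slow]=3 write a[3]=5, slow++,fast++
slow=3 fast=8: a[fast]=6≠a[slow]=5 write a[4]=6, slow++,fast++
slow=4 fast=9: a[fast]=7≠a[slow]=6 write a[5]=7, slow++,fast++
slow=5 fast=10: a[fast]=8≠a[slow]=7 write a[6]=8, slow++,fast++
slow=6 fast=11: a[fast]=10≠a[slow]=8 write a[7]=10, slow++,fast++
slow=7 fast=12: a[fast]=11≠a[slow]=10 write a[8]=11, slow++,fast++
slow=8 fast=13: a[fast]=11=a[slow] dup, fast++
slow=8 fast=14: a[fast]=12≠a[slow]=11 write a[9]=12, slow++,fast++
slow=9 fast=15: a[fast]=12=a[slow] dup, fast++
slow=9 fast=16: a[fast]=13≠a[slow]=12 write a[10]=13, slow++,fast++
slow=10 fast=17: a[fast]=14≠a[slow]=13 write a[11]=14, slow++,fast++
slow=11 fast=18: a[fast]=14=a[slow] dup, fast++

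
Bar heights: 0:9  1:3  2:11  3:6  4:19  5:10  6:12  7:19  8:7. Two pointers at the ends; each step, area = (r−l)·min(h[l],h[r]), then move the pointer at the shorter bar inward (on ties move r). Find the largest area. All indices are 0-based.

max area = 63

[0,8] min(9,7)*8=56 best=56 * → r--
[0,7] min(9,19)*7=63 best=63 * → l++
[1,7] min(3,19)*6=18 best=63 → l++
[2,7] min(11,19)*5=55 best=63 → l++
[3,7] min(6,19)*4=24 best=63 → l++
[4,7] min(19,19)*3=57 best=63 → r--
[4,6] min(19,12)*2=24 best=63 → r--
[4,5] min(19,10)*1=10 best=63 → r--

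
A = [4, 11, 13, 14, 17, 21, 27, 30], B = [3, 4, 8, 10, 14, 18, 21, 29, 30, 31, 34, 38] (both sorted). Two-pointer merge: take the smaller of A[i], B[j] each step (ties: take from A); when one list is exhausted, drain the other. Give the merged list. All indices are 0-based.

[i=0,j=0] A[i]=4>B[j]=3 take 3 → j++
[i=0,j=1] A[i]=4<=B[j]=4 take 4 → i++
[i=1,j=1] A[i]=11>B[j]=4 take 4 → j++
[i=1,j=2] A[i]=11>B[j]=8 take 8 → j++
[i=1,j=3] A[i]=11>B[j]=10 take 10 → j++
[i=1,j=4] A[i]=11<=B[j]=14 take 11 → i++
[i=2,j=4] A[i]=13<=B[j]=14 take 13 → i++
[i=3,j=4] A[i]=14<=B[j]=14 take 14 → i++
[i=4,j=4] A[i]=17>B[j]=14 take 14 → j++
[i=4,j=5] A[i]=17<=B[j]=18 take 17 → i++
[i=5,j=5] A[i]=21>B[j]=18 take 18 → j++
[i=5,j=6] A[i]=21<=B[j]=21 take 21 → i++
[i=6,j=6] A[i]=27>B[j]=21 take 21 → j++
[i=6,j=7] A[i]=27<=B[j]=29 take 27 → i++
[i=7,j=7] A[i]=30>B[j]=29 take 29 → j++
[i=7,j=8] A[i]=30<=B[j]=30 take 30 → i++
[i=8,j=8] A done, take B[j]=30 → j++
[i=8,j=9] A done, take B[j]=31 → j++
[i=8,j=10] A done, take B[j]=34 → j++
[i=8,j=11] A done, take B[j]=38 → j++

[3, 4, 4, 8, 10, 11, 13, 14, 14, 17, 18, 21, 21, 27, 29, 30, 30, 31, 34, 38]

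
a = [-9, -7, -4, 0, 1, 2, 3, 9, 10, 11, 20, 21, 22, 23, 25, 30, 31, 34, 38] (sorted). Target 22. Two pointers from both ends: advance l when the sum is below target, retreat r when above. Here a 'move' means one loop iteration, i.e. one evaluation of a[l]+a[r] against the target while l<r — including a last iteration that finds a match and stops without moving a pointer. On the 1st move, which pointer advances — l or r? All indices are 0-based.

r

[0,18] -9+38=29 >22 → r--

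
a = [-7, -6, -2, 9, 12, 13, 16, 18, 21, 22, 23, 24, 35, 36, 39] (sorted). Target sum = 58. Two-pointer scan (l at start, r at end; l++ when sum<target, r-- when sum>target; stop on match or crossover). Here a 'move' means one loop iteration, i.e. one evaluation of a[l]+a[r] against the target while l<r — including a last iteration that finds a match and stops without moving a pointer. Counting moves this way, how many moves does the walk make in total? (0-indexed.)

[0,14] -7+39=32 <58 → l++
[1,14] -6+39=33 <58 → l++
[2,14] -2+39=37 <58 → l++
[3,14] 9+39=48 <58 → l++
[4,14] 12+39=51 <58 → l++
[5,14] 13+39=52 <58 → l++
[6,14] 16+39=55 <58 → l++
[7,14] 18+39=57 <58 → l++
[8,14] 21+39=60 >58 → r--
[8,13] 21+36=57 <58 → l++
[9,13] 22+36=58 → found

11 moves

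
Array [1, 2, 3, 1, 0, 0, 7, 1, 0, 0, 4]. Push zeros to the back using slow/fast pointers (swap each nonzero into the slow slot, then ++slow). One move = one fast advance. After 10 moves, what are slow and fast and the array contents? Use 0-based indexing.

slow=0 fast=0: a[fast]=1≠0 swap→a[0]=1, slow++,fast++
slow=1 fast=1: a[fast]=2≠0 swap→a[1]=2, slow++,fast++
slow=2 fast=2: a[fast]=3≠0 swap→a[2]=3, slow++,fast++
slow=3 fast=3: a[fast]=1≠0 swap→a[3]=1, slow++,fast++
slow=4 fast=4: a[fast]=0, fast++
slow=4 fast=5: a[fast]=0, fast++
slow=4 fast=6: a[fast]=7≠0 swap→a[4]=7, slow++,fast++
slow=5 fast=7: a[fast]=1≠0 swap→a[5]=1, slow++,fast++
slow=6 fast=8: a[fast]=0, fast++
slow=6 fast=9: a[fast]=0, fast++

slow=6, fast=10, a=[1, 2, 3, 1, 7, 1, 0, 0, 0, 0, 4]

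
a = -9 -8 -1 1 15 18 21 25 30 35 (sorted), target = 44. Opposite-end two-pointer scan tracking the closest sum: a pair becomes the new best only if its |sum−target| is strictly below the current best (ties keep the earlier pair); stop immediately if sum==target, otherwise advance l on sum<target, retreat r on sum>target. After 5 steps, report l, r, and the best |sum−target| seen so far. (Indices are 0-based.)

l=0 r=9: -9+35=26 d=18 *, l++
l=1 r=9: -8+35=27 d=17 *, l++
l=2 r=9: -1+35=34 d=10 *, l++
l=3 r=9: 1+35=36 d=8 *, l++
l=4 r=9: 15+35=50 d=6 *, r--

l=4, r=8, best |Δ|=6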